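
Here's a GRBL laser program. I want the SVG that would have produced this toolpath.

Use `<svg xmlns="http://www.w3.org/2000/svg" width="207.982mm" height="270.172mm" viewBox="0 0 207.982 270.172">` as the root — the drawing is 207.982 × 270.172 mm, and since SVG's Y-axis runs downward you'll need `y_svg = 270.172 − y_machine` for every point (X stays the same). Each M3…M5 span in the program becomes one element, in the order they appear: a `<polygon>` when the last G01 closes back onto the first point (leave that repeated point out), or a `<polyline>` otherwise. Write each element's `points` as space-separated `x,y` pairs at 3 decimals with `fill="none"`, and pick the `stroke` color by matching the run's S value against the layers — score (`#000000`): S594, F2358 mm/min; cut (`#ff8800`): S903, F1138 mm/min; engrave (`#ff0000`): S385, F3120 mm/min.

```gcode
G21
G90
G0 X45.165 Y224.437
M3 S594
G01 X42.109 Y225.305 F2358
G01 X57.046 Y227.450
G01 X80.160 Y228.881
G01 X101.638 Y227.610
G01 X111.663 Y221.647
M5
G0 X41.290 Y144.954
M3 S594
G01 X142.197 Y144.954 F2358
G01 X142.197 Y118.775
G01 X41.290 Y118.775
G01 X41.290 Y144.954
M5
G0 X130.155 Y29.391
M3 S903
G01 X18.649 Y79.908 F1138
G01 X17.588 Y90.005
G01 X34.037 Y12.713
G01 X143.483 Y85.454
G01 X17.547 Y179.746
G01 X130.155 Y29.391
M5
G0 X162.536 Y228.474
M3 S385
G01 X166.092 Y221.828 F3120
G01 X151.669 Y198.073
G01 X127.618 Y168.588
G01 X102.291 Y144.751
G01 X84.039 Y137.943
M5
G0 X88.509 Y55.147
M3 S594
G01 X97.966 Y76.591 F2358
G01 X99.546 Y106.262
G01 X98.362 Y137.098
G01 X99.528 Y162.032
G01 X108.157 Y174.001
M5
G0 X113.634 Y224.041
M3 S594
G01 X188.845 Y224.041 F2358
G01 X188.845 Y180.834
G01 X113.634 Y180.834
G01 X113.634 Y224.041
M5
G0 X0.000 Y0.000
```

Machine Y-up, SVG Y-down with viewBox height 270.172, so y_svg = 270.172 − y_machine; X carries over.

Run 1: the run's S594 means `#000000` (score). The run is open, so emit a `<polyline>` with points (Y-flipped): 45.165,45.735 42.109,44.867 57.046,42.722 80.160,41.291 101.638,42.562 111.663,48.525.

Run 2: S594 ⇒ score layer `#000000`. The run returns to its start, so emit a `<polygon>` with points (Y-flipped): 41.290,125.218 142.197,125.218 142.197,151.397 41.290,151.397.

Run 3: power S903 maps to stroke `#ff8800` (cut). The run returns to its start, so emit a `<polygon>` with points (Y-flipped): 130.155,240.781 18.649,190.264 17.588,180.167 34.037,257.459 143.483,184.718 17.547,90.426.

Run 4: power S385 maps to stroke `#ff0000` (engrave). The run is open, so emit a `<polyline>` with points (Y-flipped): 162.536,41.698 166.092,48.344 151.669,72.099 127.618,101.584 102.291,125.421 84.039,132.229.

Run 5: the run's S594 means `#000000` (score). The run is open, so emit a `<polyline>` with points (Y-flipped): 88.509,215.025 97.966,193.581 99.546,163.910 98.362,133.074 99.528,108.140 108.157,96.171.

Run 6: the run's S594 means `#000000` (score). The run returns to its start, so emit a `<polygon>` with points (Y-flipped): 113.634,46.131 188.845,46.131 188.845,89.338 113.634,89.338.

<svg xmlns="http://www.w3.org/2000/svg" width="207.982mm" height="270.172mm" viewBox="0 0 207.982 270.172">
  <polyline points="45.165,45.735 42.109,44.867 57.046,42.722 80.160,41.291 101.638,42.562 111.663,48.525" fill="none" stroke="#000000"/>
  <polygon points="41.290,125.218 142.197,125.218 142.197,151.397 41.290,151.397" fill="none" stroke="#000000"/>
  <polygon points="130.155,240.781 18.649,190.264 17.588,180.167 34.037,257.459 143.483,184.718 17.547,90.426" fill="none" stroke="#ff8800"/>
  <polyline points="162.536,41.698 166.092,48.344 151.669,72.099 127.618,101.584 102.291,125.421 84.039,132.229" fill="none" stroke="#ff0000"/>
  <polyline points="88.509,215.025 97.966,193.581 99.546,163.910 98.362,133.074 99.528,108.140 108.157,96.171" fill="none" stroke="#000000"/>
  <polygon points="113.634,46.131 188.845,46.131 188.845,89.338 113.634,89.338" fill="none" stroke="#000000"/>
</svg>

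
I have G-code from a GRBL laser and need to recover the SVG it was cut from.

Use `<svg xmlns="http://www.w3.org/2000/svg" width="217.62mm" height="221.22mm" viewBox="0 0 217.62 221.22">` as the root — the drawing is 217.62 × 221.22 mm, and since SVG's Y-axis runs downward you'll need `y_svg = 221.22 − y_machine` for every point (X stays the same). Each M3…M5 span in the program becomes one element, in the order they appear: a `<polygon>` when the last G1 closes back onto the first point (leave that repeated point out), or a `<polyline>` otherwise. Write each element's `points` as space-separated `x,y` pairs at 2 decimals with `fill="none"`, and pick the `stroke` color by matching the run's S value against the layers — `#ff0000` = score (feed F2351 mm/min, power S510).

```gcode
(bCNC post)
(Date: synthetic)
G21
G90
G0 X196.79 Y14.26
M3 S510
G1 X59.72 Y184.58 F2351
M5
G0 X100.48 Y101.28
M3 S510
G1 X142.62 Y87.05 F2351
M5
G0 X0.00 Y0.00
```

Machine Y-up, SVG Y-down with viewBox height 221.22, so y_svg = 221.22 − y_machine; X carries over. Every run uses S510, so all elements get stroke `#ff0000` (score).

Run 1: The run is open, so emit a `<polyline>` with points (Y-flipped): 196.79,206.96 59.72,36.64.

Run 2: The run is open, so emit a `<polyline>` with points (Y-flipped): 100.48,119.94 142.62,134.17.

<svg xmlns="http://www.w3.org/2000/svg" width="217.62mm" height="221.22mm" viewBox="0 0 217.62 221.22">
  <polyline points="196.79,206.96 59.72,36.64" fill="none" stroke="#ff0000"/>
  <polyline points="100.48,119.94 142.62,134.17" fill="none" stroke="#ff0000"/>
</svg>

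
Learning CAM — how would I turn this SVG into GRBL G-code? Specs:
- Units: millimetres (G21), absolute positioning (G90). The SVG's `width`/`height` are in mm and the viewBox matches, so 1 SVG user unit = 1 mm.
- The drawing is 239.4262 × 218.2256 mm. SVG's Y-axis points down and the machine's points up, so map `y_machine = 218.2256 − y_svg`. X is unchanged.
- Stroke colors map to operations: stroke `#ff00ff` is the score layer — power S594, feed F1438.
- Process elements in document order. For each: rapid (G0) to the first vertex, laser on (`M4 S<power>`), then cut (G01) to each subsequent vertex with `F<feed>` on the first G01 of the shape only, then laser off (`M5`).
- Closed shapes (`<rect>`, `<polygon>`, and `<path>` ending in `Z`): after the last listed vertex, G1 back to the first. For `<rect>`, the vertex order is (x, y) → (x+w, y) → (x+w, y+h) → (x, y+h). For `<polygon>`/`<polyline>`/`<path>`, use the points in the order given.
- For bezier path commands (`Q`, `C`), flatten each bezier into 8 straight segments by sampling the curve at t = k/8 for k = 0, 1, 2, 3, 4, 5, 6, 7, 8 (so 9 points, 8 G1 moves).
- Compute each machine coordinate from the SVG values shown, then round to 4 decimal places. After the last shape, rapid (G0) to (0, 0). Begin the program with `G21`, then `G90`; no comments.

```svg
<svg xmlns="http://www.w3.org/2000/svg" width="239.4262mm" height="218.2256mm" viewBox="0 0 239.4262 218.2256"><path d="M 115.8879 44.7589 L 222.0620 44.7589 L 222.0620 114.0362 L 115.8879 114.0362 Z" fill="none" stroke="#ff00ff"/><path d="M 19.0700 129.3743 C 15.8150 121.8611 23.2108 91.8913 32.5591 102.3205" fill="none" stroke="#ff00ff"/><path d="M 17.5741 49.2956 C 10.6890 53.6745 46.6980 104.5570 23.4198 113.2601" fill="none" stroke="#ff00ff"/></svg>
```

G21
G90
G0 X115.8879 Y173.4667
M4 S594
G01 X222.0620 Y173.4667 F1438
G01 X222.0620 Y104.1894
G01 X115.8879 Y104.1894
G01 X115.8879 Y173.4667
M5
G0 X19.0700 Y88.8513
M4 S594
G01 X18.3316 Y92.5986 F1438
G01 X18.4899 Y97.7147
G01 X19.4427 Y103.4629
G01 X21.0883 Y109.1066
G01 X23.3247 Y113.9093
G01 X26.0499 Y117.1343
G01 X29.1620 Y118.0451
G01 X32.5591 Y115.9051
M5
G0 X17.5741 Y168.9300
M4 S594
G01 X16.8033 Y165.2813 F1438
G01 X18.8563 Y158.3121
G01 X22.5358 Y149.0617
G01 X26.6444 Y138.5693
G01 X29.9845 Y127.8743
G01 X31.3587 Y118.0158
G01 X29.5696 Y110.0331
G01 X23.4198 Y104.9655
M5
G0 X0.0000 Y0.0000

viewBox `0 0 239.4262 218.2256` with mm width/height → 1 unit = 1 mm. Flip: y_m = 218.2256 − y_svg.

**Shape 1** — `<path>` rectangle, stroke `#ff00ff` → score (S594, F1438). Machine vertices: (115.8879,173.4667) → (222.0620,173.4667) → (222.0620,104.1894) → (115.8879,104.1894) → (115.8879,173.4667). Closed: final G1 returns to the first vertex.

**Shape 2** — `<path>` cubic bezier, stroke `#ff00ff` → score (S594, F1438). Control points (SVG): P0=(19.0700,129.3743), P1=(15.8150,121.8611), P2=(23.2108,91.8913), P3=(32.5591,102.3205); sampled at t=k/8. Machine vertices: (19.0700,88.8513) → (18.3316,92.5986) → (18.4899,97.7147) → (19.4427,103.4629) → (21.0883,109.1066) → (23.3247,113.9093) → (26.0499,117.1343) → (29.1620,118.0451) → (32.5591,115.9051). Open path.

**Shape 3** — `<path>` cubic bezier, stroke `#ff00ff` → score (S594, F1438). Control points (SVG): P0=(17.5741,49.2956), P1=(10.6890,53.6745), P2=(46.6980,104.5570), P3=(23.4198,113.2601); sampled at t=k/8. Machine vertices: (17.5741,168.9300) → (16.8033,165.2813) → (18.8563,158.3121) → (22.5358,149.0617) → (26.6444,138.5693) → (29.9845,127.8743) → (31.3587,118.0158) → (29.5696,110.0331) → (23.4198,104.9655). Open path.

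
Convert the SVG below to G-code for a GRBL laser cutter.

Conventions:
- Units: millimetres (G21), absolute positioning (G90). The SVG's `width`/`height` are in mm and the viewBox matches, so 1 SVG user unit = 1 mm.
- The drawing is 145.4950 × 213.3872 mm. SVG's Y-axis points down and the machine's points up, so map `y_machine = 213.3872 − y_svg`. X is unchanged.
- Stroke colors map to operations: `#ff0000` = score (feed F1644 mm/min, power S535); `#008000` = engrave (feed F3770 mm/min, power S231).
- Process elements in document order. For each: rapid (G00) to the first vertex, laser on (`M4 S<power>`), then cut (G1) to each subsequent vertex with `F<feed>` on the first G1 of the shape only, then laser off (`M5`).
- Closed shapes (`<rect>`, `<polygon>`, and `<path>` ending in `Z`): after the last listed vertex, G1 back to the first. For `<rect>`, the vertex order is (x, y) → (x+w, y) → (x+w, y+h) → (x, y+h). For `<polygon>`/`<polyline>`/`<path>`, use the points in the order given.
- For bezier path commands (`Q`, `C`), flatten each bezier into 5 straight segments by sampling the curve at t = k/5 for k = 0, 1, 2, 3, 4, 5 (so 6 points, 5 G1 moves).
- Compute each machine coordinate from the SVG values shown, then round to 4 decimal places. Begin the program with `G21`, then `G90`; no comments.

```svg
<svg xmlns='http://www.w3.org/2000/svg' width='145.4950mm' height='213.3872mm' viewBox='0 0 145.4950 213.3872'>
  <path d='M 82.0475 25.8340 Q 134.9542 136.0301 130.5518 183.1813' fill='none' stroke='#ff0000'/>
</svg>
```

viewBox `0 0 145.4950 213.3872` with mm width/height → 1 unit = 1 mm. Flip: y_m = 213.3872 − y_svg.

**Shape 1** — `<path>` quadratic bezier, stroke `#ff0000` → score (S535, F1644). Control points (SVG): P0=(82.0475,25.8340), P1=(134.9542,136.0301), P2=(130.5518,183.1813); sampled at t=k/5. Machine vertices: (82.0475,187.5532) → (100.9178,145.9966) → (115.2034,109.4835) → (124.9043,78.0140) → (130.0204,51.5882) → (130.5518,30.2059). Open path.

G21
G90
G00 X82.0475 Y187.5532
M4 S535
G1 X100.9178 Y145.9966 F1644
G1 X115.2034 Y109.4835
G1 X124.9043 Y78.0140
G1 X130.0204 Y51.5882
G1 X130.5518 Y30.2059
M5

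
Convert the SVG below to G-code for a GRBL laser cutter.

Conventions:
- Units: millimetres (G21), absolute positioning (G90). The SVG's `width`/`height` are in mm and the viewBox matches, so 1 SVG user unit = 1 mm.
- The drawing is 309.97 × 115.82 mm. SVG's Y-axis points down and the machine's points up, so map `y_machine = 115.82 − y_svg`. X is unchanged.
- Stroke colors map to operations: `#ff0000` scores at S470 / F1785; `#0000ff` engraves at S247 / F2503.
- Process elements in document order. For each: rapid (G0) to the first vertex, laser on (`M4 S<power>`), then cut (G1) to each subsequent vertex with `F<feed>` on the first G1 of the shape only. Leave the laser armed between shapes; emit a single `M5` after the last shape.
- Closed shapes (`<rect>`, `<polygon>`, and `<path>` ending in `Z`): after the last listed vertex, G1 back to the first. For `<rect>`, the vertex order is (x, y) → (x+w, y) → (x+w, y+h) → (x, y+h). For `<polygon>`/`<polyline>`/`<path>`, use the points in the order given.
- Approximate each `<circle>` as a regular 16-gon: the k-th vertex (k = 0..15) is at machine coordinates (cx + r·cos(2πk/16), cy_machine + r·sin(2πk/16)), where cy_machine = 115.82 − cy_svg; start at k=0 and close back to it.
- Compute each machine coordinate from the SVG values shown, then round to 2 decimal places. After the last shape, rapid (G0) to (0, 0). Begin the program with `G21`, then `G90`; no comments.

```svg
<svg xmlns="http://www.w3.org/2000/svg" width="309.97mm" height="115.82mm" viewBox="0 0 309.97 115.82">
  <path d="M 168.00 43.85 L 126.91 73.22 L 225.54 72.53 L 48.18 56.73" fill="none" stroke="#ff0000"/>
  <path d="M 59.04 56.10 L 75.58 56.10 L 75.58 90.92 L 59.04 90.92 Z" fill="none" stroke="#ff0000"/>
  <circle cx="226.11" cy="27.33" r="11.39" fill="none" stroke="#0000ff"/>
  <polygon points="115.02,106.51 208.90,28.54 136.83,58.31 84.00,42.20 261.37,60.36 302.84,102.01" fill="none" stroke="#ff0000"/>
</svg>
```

Since the viewBox matches the mm dimensions, user units are millimetres directly. The only transform is the Y-flip y_m = 115.82 − y_svg.

Shape 1 is a open polyline drawn with `<path>`. Its stroke #ff0000 means score at S470, F1785. After flipping Y the toolpath is (168.00,71.97) → (126.91,42.60) → (225.54,43.29) → (48.18,59.09).

Shape 2 is a rectangle drawn with `<path>`. Its stroke #ff0000 means score at S470, F1785. After flipping Y the toolpath is (59.04,59.72) → (75.58,59.72) → (75.58,24.90) → (59.04,24.90) → (59.04,59.72), returning to the start.

Shape 3 is a circle drawn with `<circle>`. Its stroke #0000ff means engrave at S247, F2503. After flipping Y the toolpath is (237.50,88.49) → (236.63,92.85) → (234.16,96.54) → (230.47,99.01) → (226.11,99.88) → (221.75,99.01) → (218.06,96.54) → (215.59,92.85) → (214.72,88.49) → (215.59,84.13) → (218.06,80.44) → (221.75,77.97) → (226.11,77.10) → (230.47,77.97) → (234.16,80.44) → (236.63,84.13) → (237.50,88.49), returning to the start.

Shape 4 is a closed polygon drawn with `<polygon>`. Its stroke #ff0000 means score at S470, F1785. After flipping Y the toolpath is (115.02,9.31) → (208.90,87.28) → (136.83,57.51) → (84.00,73.62) → (261.37,55.46) → (302.84,13.81) → (115.02,9.31), returning to the start.

G21
G90
G0 X168.00 Y71.97
M4 S470
G1 X126.91 Y42.60 F1785
G1 X225.54 Y43.29
G1 X48.18 Y59.09
G0 X59.04 Y59.72
M4 S470
G1 X75.58 Y59.72 F1785
G1 X75.58 Y24.90
G1 X59.04 Y24.90
G1 X59.04 Y59.72
G0 X237.50 Y88.49
M4 S247
G1 X236.63 Y92.85 F2503
G1 X234.16 Y96.54
G1 X230.47 Y99.01
G1 X226.11 Y99.88
G1 X221.75 Y99.01
G1 X218.06 Y96.54
G1 X215.59 Y92.85
G1 X214.72 Y88.49
G1 X215.59 Y84.13
G1 X218.06 Y80.44
G1 X221.75 Y77.97
G1 X226.11 Y77.10
G1 X230.47 Y77.97
G1 X234.16 Y80.44
G1 X236.63 Y84.13
G1 X237.50 Y88.49
G0 X115.02 Y9.31
M4 S470
G1 X208.90 Y87.28 F1785
G1 X136.83 Y57.51
G1 X84.00 Y73.62
G1 X261.37 Y55.46
G1 X302.84 Y13.81
G1 X115.02 Y9.31
M5
G0 X0.00 Y0.00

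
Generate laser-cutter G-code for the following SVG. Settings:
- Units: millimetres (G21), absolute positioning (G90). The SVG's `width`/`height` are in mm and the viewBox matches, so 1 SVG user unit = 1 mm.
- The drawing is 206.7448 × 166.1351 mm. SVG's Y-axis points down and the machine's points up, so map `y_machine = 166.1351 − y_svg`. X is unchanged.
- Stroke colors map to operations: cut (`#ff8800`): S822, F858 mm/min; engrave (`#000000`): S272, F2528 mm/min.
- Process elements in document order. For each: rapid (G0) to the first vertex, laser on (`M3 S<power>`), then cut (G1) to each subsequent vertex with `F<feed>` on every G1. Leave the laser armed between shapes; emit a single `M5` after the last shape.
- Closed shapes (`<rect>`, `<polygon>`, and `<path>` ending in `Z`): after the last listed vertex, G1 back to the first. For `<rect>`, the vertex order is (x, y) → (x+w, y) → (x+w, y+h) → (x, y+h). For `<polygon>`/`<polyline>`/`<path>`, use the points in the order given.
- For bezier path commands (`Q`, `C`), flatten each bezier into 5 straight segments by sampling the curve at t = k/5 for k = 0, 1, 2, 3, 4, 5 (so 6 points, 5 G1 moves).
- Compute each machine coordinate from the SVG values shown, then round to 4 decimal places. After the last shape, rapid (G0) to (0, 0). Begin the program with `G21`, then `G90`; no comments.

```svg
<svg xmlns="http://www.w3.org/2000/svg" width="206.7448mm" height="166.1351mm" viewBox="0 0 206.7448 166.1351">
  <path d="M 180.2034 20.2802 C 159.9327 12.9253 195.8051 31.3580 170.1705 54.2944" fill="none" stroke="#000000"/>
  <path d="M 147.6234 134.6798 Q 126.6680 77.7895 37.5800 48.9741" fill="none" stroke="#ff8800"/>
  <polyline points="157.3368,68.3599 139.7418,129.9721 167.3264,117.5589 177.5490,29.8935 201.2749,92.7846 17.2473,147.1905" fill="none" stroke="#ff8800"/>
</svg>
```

G21
G90
G0 X180.2034 Y145.8549
M3 S272
G1 X173.8370 Y147.3436 F2528
G1 X175.2976 Y143.6649 F2528
G1 X178.9383 Y135.8404 F2528
G1 X179.1116 Y124.8918 F2528
G1 X170.1705 Y111.8407 F2528
G0 X147.6234 Y31.4553
M3 S822
G1 X136.5159 Y53.0884 F858
G1 X119.9579 Y72.4756 F858
G1 X97.9492 Y89.6167 F858
G1 X70.4899 Y104.5118 F858
G1 X37.5800 Y117.1610 F858
G0 X157.3368 Y97.7752
M3 S822
G1 X139.7418 Y36.1630 F858
G1 X167.3264 Y48.5762 F858
G1 X177.5490 Y136.2416 F858
G1 X201.2749 Y73.3505 F858
G1 X17.2473 Y18.9446 F858
M5
G0 X0.0000 Y0.0000

viewBox `0 0 206.7448 166.1351` with mm width/height → 1 unit = 1 mm. Flip: y_m = 166.1351 − y_svg.

**Shape 1** — `<path>` cubic bezier, stroke `#000000` → engrave (S272, F2528). Control points (SVG): P0=(180.2034,20.2802), P1=(159.9327,12.9253), P2=(195.8051,31.3580), P3=(170.1705,54.2944); sampled at t=k/5. Machine vertices: (180.2034,145.8549) → (173.8370,147.3436) → (175.2976,143.6649) → (178.9383,135.8404) → (179.1116,124.8918) → (170.1705,111.8407). Open path.

**Shape 2** — `<path>` quadratic bezier, stroke `#ff8800` → cut (S822, F858). Control points (SVG): P0=(147.6234,134.6798), P1=(126.6680,77.7895), P2=(37.5800,48.9741); sampled at t=k/5. Machine vertices: (147.6234,31.4553) → (136.5159,53.0884) → (119.9579,72.4756) → (97.9492,89.6167) → (70.4899,104.5118) → (37.5800,117.1610). Open path.

**Shape 3** — `<polyline>` open polyline, stroke `#ff8800` → cut (S822, F858). Machine vertices: (157.3368,97.7752) → (139.7418,36.1630) → (167.3264,48.5762) → (177.5490,136.2416) → (201.2749,73.3505) → (17.2473,18.9446). Open path.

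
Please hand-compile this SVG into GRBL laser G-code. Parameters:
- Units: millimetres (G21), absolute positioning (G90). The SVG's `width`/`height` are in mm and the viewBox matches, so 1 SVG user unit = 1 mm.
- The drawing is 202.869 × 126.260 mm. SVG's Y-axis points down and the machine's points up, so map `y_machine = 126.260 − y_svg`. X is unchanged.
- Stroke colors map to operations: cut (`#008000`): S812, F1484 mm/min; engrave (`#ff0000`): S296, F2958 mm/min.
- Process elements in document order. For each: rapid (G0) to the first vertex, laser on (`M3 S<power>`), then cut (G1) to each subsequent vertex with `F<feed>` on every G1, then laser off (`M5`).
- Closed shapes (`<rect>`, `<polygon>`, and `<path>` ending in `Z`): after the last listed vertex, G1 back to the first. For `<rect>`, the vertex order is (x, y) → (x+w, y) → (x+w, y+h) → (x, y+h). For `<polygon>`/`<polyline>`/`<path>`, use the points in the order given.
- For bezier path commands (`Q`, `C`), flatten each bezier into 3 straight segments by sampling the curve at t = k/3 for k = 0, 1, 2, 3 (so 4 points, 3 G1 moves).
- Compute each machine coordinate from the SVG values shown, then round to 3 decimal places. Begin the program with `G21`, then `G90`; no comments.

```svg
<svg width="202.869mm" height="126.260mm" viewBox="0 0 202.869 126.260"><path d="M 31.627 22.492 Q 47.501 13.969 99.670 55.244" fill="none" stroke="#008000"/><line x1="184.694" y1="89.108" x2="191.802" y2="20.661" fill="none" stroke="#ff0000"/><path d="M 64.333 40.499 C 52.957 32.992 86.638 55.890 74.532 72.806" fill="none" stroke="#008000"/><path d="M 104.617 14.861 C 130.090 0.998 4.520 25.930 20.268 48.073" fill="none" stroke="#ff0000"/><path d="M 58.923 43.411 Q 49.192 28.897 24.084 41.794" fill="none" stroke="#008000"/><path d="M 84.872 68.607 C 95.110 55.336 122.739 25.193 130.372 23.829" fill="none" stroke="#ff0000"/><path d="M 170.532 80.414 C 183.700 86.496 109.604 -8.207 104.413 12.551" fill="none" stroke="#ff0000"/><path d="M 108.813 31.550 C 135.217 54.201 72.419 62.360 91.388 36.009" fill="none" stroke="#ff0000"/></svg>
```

1 u = 1 mm; y_m = 126.260 − y.

[1] `<path>` quadratic bezier, #008000→cut S812 F1484: (31.627,103.768) → (46.242,103.917) → (68.923,93.000) → (99.670,71.016)

[2] `<line>` line segment, #ff0000→engrave S296 F2958: (184.694,37.152) → (191.802,105.599)

[3] `<path>` cubic bezier, #008000→cut S812 F1484: (64.333,85.761) → (64.611,84.481) → (74.740,71.016) → (74.532,53.454)

[4] `<path>` cubic bezier, #ff0000→engrave S296 F2958: (104.617,111.399) → (90.571,113.870) → (40.798,99.720) → (20.268,78.187)

[5] `<path>` quadratic bezier, #008000→cut S812 F1484: (58.923,82.849) → (50.727,89.479) → (39.114,90.018) → (24.084,84.466)

[6] `<path>` cubic bezier, #ff0000→engrave S296 F2958: (84.872,57.653) → (99.522,74.857) → (117.458,93.165) → (130.372,102.431)

[7] `<path>` cubic bezier, #ff0000→engrave S296 F2958: (170.532,45.846) → (160.396,65.350) → (126.788,103.989) → (104.413,113.709)

[8] `<path>` cubic bezier, #ff0000→engrave S296 F2958: (108.813,94.710) → (111.815,77.631) → (93.342,74.662) → (91.388,90.251)

G21
G90
G0 X31.627 Y103.768
M3 S812
G1 X46.242 Y103.917 F1484
G1 X68.923 Y93.000 F1484
G1 X99.670 Y71.016 F1484
M5
G0 X184.694 Y37.152
M3 S296
G1 X191.802 Y105.599 F2958
M5
G0 X64.333 Y85.761
M3 S812
G1 X64.611 Y84.481 F1484
G1 X74.740 Y71.016 F1484
G1 X74.532 Y53.454 F1484
M5
G0 X104.617 Y111.399
M3 S296
G1 X90.571 Y113.870 F2958
G1 X40.798 Y99.720 F2958
G1 X20.268 Y78.187 F2958
M5
G0 X58.923 Y82.849
M3 S812
G1 X50.727 Y89.479 F1484
G1 X39.114 Y90.018 F1484
G1 X24.084 Y84.466 F1484
M5
G0 X84.872 Y57.653
M3 S296
G1 X99.522 Y74.857 F2958
G1 X117.458 Y93.165 F2958
G1 X130.372 Y102.431 F2958
M5
G0 X170.532 Y45.846
M3 S296
G1 X160.396 Y65.350 F2958
G1 X126.788 Y103.989 F2958
G1 X104.413 Y113.709 F2958
M5
G0 X108.813 Y94.710
M3 S296
G1 X111.815 Y77.631 F2958
G1 X93.342 Y74.662 F2958
G1 X91.388 Y90.251 F2958
M5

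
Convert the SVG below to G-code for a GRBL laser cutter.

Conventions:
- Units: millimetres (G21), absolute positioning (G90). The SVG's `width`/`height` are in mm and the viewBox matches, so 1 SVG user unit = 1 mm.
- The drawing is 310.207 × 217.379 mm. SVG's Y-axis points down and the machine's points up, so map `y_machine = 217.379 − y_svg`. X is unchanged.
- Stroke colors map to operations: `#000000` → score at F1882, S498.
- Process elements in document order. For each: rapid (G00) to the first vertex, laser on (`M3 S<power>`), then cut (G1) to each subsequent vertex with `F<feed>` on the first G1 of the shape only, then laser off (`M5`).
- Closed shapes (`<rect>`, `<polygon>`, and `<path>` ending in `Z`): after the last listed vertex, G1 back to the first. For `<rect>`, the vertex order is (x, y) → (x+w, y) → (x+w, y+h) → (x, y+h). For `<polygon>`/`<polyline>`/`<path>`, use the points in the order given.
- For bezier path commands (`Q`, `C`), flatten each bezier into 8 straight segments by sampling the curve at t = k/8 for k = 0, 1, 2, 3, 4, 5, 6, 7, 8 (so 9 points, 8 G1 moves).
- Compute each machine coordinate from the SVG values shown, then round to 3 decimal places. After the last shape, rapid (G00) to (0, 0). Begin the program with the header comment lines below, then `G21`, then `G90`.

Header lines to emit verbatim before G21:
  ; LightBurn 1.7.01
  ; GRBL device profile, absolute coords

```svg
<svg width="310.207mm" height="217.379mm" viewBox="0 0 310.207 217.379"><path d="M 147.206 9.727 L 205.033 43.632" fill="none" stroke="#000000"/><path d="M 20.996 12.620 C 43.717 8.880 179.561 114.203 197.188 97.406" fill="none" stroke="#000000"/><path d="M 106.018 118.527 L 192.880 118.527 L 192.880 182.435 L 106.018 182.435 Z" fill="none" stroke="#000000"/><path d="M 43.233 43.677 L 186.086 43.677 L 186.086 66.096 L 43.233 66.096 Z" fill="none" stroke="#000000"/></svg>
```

; LightBurn 1.7.01
; GRBL device profile, absolute coords
G21
G90
G00 X147.206 Y207.652
M3 S498
G1 X205.033 Y173.747 F1882
M5
G00 X20.996 Y204.759
M3 S498
G1 X34.367 Y201.501 F1882
G1 X55.633 Y190.727
G1 X82.081 Y175.147
G1 X111.002 Y157.470
G1 X139.684 Y140.404
G1 X165.417 Y126.661
G1 X185.488 Y118.947
G1 X197.188 Y119.973
M5
G00 X106.018 Y98.852
M3 S498
G1 X192.880 Y98.852 F1882
G1 X192.880 Y34.944
G1 X106.018 Y34.944
G1 X106.018 Y98.852
M5
G00 X43.233 Y173.702
M3 S498
G1 X186.086 Y173.702 F1882
G1 X186.086 Y151.283
G1 X43.233 Y151.283
G1 X43.233 Y173.702
M5
G00 X0.000 Y0.000

Since the viewBox matches the mm dimensions, user units are millimetres directly. The only transform is the Y-flip y_m = 217.379 − y_svg.

Shape 1 is a line segment drawn with `<path>`. Its stroke #000000 means score at S498, F1882. After flipping Y the toolpath is (147.206,207.652) → (205.033,173.747).

Shape 2 is a cubic bezier drawn with `<path>`. Its stroke #000000 means score at S498, F1882. After flipping Y the toolpath is (20.996,204.759) → (34.367,201.501) → (55.633,190.727) → (82.081,175.147) → (111.002,157.470) → (139.684,140.404) → (165.417,126.661) → (185.488,118.947) → (197.188,119.973).

Shape 3 is a rectangle drawn with `<path>`. Its stroke #000000 means score at S498, F1882. After flipping Y the toolpath is (106.018,98.852) → (192.880,98.852) → (192.880,34.944) → (106.018,34.944) → (106.018,98.852), returning to the start.

Shape 4 is a rectangle drawn with `<path>`. Its stroke #000000 means score at S498, F1882. After flipping Y the toolpath is (43.233,173.702) → (186.086,173.702) → (186.086,151.283) → (43.233,151.283) → (43.233,173.702), returning to the start.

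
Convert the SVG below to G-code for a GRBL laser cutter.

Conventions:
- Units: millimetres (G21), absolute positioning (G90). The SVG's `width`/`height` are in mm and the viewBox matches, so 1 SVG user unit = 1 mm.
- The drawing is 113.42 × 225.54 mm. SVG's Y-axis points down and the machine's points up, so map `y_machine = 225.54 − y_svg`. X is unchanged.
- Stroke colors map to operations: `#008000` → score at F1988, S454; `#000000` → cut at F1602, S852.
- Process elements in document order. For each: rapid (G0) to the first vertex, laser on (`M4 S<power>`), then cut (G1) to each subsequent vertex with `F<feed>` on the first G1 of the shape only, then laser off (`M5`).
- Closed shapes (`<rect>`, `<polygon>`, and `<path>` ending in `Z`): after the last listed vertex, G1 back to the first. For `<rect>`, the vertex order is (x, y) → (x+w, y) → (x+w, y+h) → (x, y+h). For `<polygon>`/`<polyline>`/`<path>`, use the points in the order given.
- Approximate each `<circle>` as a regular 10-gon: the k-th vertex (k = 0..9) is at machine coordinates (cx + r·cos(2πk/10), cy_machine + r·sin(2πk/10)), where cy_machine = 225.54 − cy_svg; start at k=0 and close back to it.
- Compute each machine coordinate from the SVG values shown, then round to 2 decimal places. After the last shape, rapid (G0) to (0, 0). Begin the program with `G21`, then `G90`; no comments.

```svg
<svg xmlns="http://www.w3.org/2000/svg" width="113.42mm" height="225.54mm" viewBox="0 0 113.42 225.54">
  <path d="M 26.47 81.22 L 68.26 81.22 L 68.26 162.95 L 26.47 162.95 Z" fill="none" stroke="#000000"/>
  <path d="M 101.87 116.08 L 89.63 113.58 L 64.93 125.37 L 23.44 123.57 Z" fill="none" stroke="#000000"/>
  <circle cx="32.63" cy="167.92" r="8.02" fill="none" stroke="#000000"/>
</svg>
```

Since the viewBox matches the mm dimensions, user units are millimetres directly. The only transform is the Y-flip y_m = 225.54 − y_svg.

Shape 1 is a rectangle drawn with `<path>`. Its stroke #000000 means cut at S852, F1602. After flipping Y the toolpath is (26.47,144.32) → (68.26,144.32) → (68.26,62.59) → (26.47,62.59) → (26.47,144.32), returning to the start.

Shape 2 is a closed polygon drawn with `<path>`. Its stroke #000000 means cut at S852, F1602. After flipping Y the toolpath is (101.87,109.46) → (89.63,111.96) → (64.93,100.17) → (23.44,101.97) → (101.87,109.46), returning to the start.

Shape 3 is a circle drawn with `<circle>`. Its stroke #000000 means cut at S852, F1602. After flipping Y the toolpath is (40.65,57.62) → (39.12,62.33) → (35.11,65.25) → (30.15,65.25) → (26.14,62.33) → (24.61,57.62) → (26.14,52.91) → (30.15,49.99) → (35.11,49.99) → (39.12,52.91) → (40.65,57.62), returning to the start.

G21
G90
G0 X26.47 Y144.32
M4 S852
G1 X68.26 Y144.32 F1602
G1 X68.26 Y62.59
G1 X26.47 Y62.59
G1 X26.47 Y144.32
M5
G0 X101.87 Y109.46
M4 S852
G1 X89.63 Y111.96 F1602
G1 X64.93 Y100.17
G1 X23.44 Y101.97
G1 X101.87 Y109.46
M5
G0 X40.65 Y57.62
M4 S852
G1 X39.12 Y62.33 F1602
G1 X35.11 Y65.25
G1 X30.15 Y65.25
G1 X26.14 Y62.33
G1 X24.61 Y57.62
G1 X26.14 Y52.91
G1 X30.15 Y49.99
G1 X35.11 Y49.99
G1 X39.12 Y52.91
G1 X40.65 Y57.62
M5
G0 X0.00 Y0.00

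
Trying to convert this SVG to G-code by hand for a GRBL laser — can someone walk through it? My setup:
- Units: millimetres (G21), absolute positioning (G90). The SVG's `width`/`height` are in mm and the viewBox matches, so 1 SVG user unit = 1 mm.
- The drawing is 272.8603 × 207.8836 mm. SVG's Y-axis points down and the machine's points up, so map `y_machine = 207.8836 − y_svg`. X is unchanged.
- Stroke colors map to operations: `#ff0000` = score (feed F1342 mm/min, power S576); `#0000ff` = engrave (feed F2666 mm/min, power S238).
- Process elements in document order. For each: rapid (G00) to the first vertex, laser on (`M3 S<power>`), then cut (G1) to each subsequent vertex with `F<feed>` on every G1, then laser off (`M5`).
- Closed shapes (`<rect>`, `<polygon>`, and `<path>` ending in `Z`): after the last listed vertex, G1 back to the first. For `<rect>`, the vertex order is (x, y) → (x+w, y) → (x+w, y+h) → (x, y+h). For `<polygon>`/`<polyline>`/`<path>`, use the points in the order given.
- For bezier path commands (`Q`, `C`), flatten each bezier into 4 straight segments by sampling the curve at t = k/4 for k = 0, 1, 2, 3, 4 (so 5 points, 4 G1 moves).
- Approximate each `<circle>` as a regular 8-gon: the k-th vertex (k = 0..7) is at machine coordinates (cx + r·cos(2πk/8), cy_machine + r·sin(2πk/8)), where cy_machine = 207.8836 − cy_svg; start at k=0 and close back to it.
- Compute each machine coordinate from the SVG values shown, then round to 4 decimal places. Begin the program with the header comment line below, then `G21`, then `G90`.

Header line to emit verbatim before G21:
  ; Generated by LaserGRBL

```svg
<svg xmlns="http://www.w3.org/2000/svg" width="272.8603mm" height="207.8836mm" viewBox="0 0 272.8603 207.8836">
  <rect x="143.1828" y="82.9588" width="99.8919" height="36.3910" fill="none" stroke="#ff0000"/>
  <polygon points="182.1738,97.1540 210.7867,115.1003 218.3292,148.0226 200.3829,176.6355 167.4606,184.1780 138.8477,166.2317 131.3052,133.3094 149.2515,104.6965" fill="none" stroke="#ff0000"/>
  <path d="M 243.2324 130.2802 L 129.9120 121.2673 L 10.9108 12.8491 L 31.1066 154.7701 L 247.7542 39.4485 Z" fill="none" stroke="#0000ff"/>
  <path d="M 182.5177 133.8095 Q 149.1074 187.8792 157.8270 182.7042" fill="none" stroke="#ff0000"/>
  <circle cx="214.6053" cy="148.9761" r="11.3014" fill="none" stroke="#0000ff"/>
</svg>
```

viewBox `0 0 272.8603 207.8836` with mm width/height → 1 unit = 1 mm. Flip: y_m = 207.8836 − y_svg.

**Shape 1** — `<rect>` rectangle, stroke `#ff0000` → score (S576, F1342). Machine vertices: (143.1828,124.9248) → (243.0747,124.9248) → (243.0747,88.5338) → (143.1828,88.5338) → (143.1828,124.9248). Closed: final G1 returns to the first vertex.

**Shape 2** — `<polygon>` regular polygon, stroke `#ff0000` → score (S576, F1342). Machine vertices: (182.1738,110.7296) → (210.7867,92.7833) → (218.3292,59.8610) → (200.3829,31.2481) → (167.4606,23.7056) → (138.8477,41.6519) → (131.3052,74.5742) → (149.2515,103.1871) → (182.1738,110.7296). Closed: final G1 returns to the first vertex.

**Shape 3** — `<path>` closed polygon, stroke `#0000ff` → engrave (S238, F2666). Machine vertices: (243.2324,77.6034) → (129.9120,86.6163) → (10.9108,195.0345) → (31.1066,53.1135) → (247.7542,168.4351) → (243.2324,77.6034). Closed: final G1 returns to the first vertex.

**Shape 4** — `<path>` quadratic bezier, stroke `#ff0000` → score (S576, F1342). Control points (SVG): P0=(182.5177,133.8095), P1=(149.1074,187.8792), P2=(157.8270,182.7042); sampled at t=k/4. Machine vertices: (182.5177,74.0741) → (168.4457,50.7420) → (159.6399,34.8156) → (156.1003,26.2947) → (157.8270,25.1794). Open path.

**Shape 5** — `<circle>` circle, stroke `#0000ff` → engrave (S238, F2666). Machine vertices: (225.9067,58.9075) → (222.5966,66.8988) → (214.6053,70.2089) → (206.6140,66.8988) → (203.3039,58.9075) → (206.6140,50.9162) → (214.6053,47.6061) → (222.5966,50.9162) → (225.9067,58.9075). Closed: final G1 returns to the first vertex.

; Generated by LaserGRBL
G21
G90
G00 X143.1828 Y124.9248
M3 S576
G1 X243.0747 Y124.9248 F1342
G1 X243.0747 Y88.5338 F1342
G1 X143.1828 Y88.5338 F1342
G1 X143.1828 Y124.9248 F1342
M5
G00 X182.1738 Y110.7296
M3 S576
G1 X210.7867 Y92.7833 F1342
G1 X218.3292 Y59.8610 F1342
G1 X200.3829 Y31.2481 F1342
G1 X167.4606 Y23.7056 F1342
G1 X138.8477 Y41.6519 F1342
G1 X131.3052 Y74.5742 F1342
G1 X149.2515 Y103.1871 F1342
G1 X182.1738 Y110.7296 F1342
M5
G00 X243.2324 Y77.6034
M3 S238
G1 X129.9120 Y86.6163 F2666
G1 X10.9108 Y195.0345 F2666
G1 X31.1066 Y53.1135 F2666
G1 X247.7542 Y168.4351 F2666
G1 X243.2324 Y77.6034 F2666
M5
G00 X182.5177 Y74.0741
M3 S576
G1 X168.4457 Y50.7420 F1342
G1 X159.6399 Y34.8156 F1342
G1 X156.1003 Y26.2947 F1342
G1 X157.8270 Y25.1794 F1342
M5
G00 X225.9067 Y58.9075
M3 S238
G1 X222.5966 Y66.8988 F2666
G1 X214.6053 Y70.2089 F2666
G1 X206.6140 Y66.8988 F2666
G1 X203.3039 Y58.9075 F2666
G1 X206.6140 Y50.9162 F2666
G1 X214.6053 Y47.6061 F2666
G1 X222.5966 Y50.9162 F2666
G1 X225.9067 Y58.9075 F2666
M5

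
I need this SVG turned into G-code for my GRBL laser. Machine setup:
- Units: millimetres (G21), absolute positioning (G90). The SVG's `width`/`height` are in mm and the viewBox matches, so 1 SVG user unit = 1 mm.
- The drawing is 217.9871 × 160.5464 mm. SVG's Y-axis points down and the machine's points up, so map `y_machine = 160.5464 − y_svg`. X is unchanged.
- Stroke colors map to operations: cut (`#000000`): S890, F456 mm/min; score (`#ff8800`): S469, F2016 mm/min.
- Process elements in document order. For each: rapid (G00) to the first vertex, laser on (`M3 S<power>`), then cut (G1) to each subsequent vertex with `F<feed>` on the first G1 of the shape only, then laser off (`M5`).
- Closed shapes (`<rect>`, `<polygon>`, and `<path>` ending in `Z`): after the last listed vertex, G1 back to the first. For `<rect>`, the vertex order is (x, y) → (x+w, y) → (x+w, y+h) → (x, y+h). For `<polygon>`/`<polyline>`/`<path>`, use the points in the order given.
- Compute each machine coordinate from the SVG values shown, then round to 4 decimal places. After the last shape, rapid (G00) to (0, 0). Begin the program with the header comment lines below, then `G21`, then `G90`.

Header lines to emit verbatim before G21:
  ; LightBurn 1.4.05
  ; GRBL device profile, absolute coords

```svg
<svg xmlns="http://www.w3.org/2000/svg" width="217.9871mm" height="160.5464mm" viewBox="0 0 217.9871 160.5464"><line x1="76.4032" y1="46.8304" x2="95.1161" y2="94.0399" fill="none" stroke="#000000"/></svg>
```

viewBox `0 0 217.9871 160.5464` with mm width/height → 1 unit = 1 mm. Flip: y_m = 160.5464 − y_svg.

**Shape 1** — `<line>` line segment, stroke `#000000` → cut (S890, F456). Machine vertices: (76.4032,113.7160) → (95.1161,66.5065). Open path.

; LightBurn 1.4.05
; GRBL device profile, absolute coords
G21
G90
G00 X76.4032 Y113.7160
M3 S890
G1 X95.1161 Y66.5065 F456
M5
G00 X0.0000 Y0.0000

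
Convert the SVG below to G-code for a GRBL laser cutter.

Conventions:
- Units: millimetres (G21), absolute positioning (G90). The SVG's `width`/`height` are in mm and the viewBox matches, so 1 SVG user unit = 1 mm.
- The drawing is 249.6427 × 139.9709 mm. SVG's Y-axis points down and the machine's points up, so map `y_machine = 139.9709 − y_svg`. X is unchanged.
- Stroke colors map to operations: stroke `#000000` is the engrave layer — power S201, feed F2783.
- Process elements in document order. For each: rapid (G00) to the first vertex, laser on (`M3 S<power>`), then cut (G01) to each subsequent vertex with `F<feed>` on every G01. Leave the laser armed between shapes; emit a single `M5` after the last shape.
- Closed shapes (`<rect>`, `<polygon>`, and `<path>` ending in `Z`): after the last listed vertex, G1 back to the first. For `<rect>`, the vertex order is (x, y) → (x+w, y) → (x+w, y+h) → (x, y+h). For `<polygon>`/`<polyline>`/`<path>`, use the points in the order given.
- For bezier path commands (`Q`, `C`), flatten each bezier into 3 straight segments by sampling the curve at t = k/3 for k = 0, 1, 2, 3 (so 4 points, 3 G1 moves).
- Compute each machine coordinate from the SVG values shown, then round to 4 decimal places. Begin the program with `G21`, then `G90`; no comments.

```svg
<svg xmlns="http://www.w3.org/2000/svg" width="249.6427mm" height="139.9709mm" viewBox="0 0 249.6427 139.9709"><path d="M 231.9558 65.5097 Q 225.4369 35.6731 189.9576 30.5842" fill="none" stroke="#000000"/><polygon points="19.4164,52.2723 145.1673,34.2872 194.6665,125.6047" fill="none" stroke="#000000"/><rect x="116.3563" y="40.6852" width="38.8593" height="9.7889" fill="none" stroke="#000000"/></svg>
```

G21
G90
G00 X231.9558 Y74.4612
M3 S201
G01 X224.3920 Y91.6025 F2783
G01 X210.3926 Y103.2444 F2783
G01 X189.9576 Y109.3867 F2783
G00 X19.4164 Y87.6986
M3 S201
G01 X145.1673 Y105.6837 F2783
G01 X194.6665 Y14.3662 F2783
G01 X19.4164 Y87.6986 F2783
G00 X116.3563 Y99.2857
M3 S201
G01 X155.2156 Y99.2857 F2783
G01 X155.2156 Y89.4968 F2783
G01 X116.3563 Y89.4968 F2783
G01 X116.3563 Y99.2857 F2783
M5

Since the viewBox matches the mm dimensions, user units are millimetres directly. The only transform is the Y-flip y_m = 139.9709 − y_svg.

Shape 1 is a quadratic bezier drawn with `<path>`. Its stroke #000000 means engrave at S201, F2783. After flipping Y the toolpath is (231.9558,74.4612) → (224.3920,91.6025) → (210.3926,103.2444) → (189.9576,109.3867).

Shape 2 is a closed polygon drawn with `<polygon>`. Its stroke #000000 means engrave at S201, F2783. After flipping Y the toolpath is (19.4164,87.6986) → (145.1673,105.6837) → (194.6665,14.3662) → (19.4164,87.6986), returning to the start.

Shape 3 is a rectangle drawn with `<rect>`. Its stroke #000000 means engrave at S201, F2783. After flipping Y the toolpath is (116.3563,99.2857) → (155.2156,99.2857) → (155.2156,89.4968) → (116.3563,89.4968) → (116.3563,99.2857), returning to the start.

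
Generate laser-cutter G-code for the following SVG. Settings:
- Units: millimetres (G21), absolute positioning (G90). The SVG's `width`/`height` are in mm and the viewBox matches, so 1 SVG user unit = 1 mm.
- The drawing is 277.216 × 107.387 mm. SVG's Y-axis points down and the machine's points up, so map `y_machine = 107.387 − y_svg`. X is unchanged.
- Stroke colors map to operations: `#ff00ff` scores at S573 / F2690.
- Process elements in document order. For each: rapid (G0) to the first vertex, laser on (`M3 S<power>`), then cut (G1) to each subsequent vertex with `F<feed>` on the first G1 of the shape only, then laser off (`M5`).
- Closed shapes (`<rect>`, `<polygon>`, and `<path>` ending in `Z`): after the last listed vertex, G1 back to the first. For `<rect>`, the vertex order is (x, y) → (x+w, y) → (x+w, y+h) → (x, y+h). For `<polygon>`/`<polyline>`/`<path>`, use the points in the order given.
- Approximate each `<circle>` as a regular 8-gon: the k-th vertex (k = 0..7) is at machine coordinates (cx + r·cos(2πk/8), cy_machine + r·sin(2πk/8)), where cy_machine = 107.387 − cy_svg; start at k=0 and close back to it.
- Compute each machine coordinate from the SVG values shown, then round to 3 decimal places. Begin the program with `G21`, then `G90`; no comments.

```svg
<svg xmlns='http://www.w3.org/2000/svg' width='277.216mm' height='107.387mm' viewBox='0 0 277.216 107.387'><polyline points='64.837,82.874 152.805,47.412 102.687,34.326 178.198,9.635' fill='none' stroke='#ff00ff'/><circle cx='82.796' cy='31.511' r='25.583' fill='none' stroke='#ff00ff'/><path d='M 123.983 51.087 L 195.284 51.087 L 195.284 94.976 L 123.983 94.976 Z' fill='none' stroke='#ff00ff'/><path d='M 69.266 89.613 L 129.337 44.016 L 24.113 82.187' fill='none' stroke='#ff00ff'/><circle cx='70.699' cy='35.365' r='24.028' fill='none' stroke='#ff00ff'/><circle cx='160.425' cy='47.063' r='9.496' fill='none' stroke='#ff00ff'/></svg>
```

G21
G90
G0 X64.837 Y24.513
M3 S573
G1 X152.805 Y59.975 F2690
G1 X102.687 Y73.061
G1 X178.198 Y97.752
M5
G0 X108.379 Y75.876
M3 S573
G1 X100.886 Y93.966 F2690
G1 X82.796 Y101.459
G1 X64.706 Y93.966
G1 X57.213 Y75.876
G1 X64.706 Y57.786
G1 X82.796 Y50.293
G1 X100.886 Y57.786
G1 X108.379 Y75.876
M5
G0 X123.983 Y56.300
M3 S573
G1 X195.284 Y56.300 F2690
G1 X195.284 Y12.411
G1 X123.983 Y12.411
G1 X123.983 Y56.300
M5
G0 X69.266 Y17.774
M3 S573
G1 X129.337 Y63.371 F2690
G1 X24.113 Y25.200
M5
G0 X94.727 Y72.022
M3 S573
G1 X87.689 Y89.012 F2690
G1 X70.699 Y96.050
G1 X53.709 Y89.012
G1 X46.671 Y72.022
G1 X53.709 Y55.032
G1 X70.699 Y47.994
G1 X87.689 Y55.032
G1 X94.727 Y72.022
M5
G0 X169.921 Y60.324
M3 S573
G1 X167.140 Y67.039 F2690
G1 X160.425 Y69.820
G1 X153.710 Y67.039
G1 X150.929 Y60.324
G1 X153.710 Y53.609
G1 X160.425 Y50.828
G1 X167.140 Y53.609
G1 X169.921 Y60.324
M5

viewBox `0 0 277.216 107.387` with mm width/height → 1 unit = 1 mm. Flip: y_m = 107.387 − y_svg.

**Shape 1** — `<polyline>` open polyline, stroke `#ff00ff` → score (S573, F2690). Machine vertices: (64.837,24.513) → (152.805,59.975) → (102.687,73.061) → (178.198,97.752). Open path.

**Shape 2** — `<circle>` circle, stroke `#ff00ff` → score (S573, F2690). Machine vertices: (108.379,75.876) → (100.886,93.966) → (82.796,101.459) → (64.706,93.966) → (57.213,75.876) → (64.706,57.786) → (82.796,50.293) → (100.886,57.786) → (108.379,75.876). Closed: final G1 returns to the first vertex.

**Shape 3** — `<path>` rectangle, stroke `#ff00ff` → score (S573, F2690). Machine vertices: (123.983,56.300) → (195.284,56.300) → (195.284,12.411) → (123.983,12.411) → (123.983,56.300). Closed: final G1 returns to the first vertex.

**Shape 4** — `<path>` open polyline, stroke `#ff00ff` → score (S573, F2690). Machine vertices: (69.266,17.774) → (129.337,63.371) → (24.113,25.200). Open path.

**Shape 5** — `<circle>` circle, stroke `#ff00ff` → score (S573, F2690). Machine vertices: (94.727,72.022) → (87.689,89.012) → (70.699,96.050) → (53.709,89.012) → (46.671,72.022) → (53.709,55.032) → (70.699,47.994) → (87.689,55.032) → (94.727,72.022). Closed: final G1 returns to the first vertex.

**Shape 6** — `<circle>` circle, stroke `#ff00ff` → score (S573, F2690). Machine vertices: (169.921,60.324) → (167.140,67.039) → (160.425,69.820) → (153.710,67.039) → (150.929,60.324) → (153.710,53.609) → (160.425,50.828) → (167.140,53.609) → (169.921,60.324). Closed: final G1 returns to the first vertex.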